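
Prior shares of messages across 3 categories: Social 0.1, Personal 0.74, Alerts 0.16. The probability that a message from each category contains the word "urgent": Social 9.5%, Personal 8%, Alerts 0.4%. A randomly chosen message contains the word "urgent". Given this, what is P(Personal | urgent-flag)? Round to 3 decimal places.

Prior × likelihood for each hypothesis:
  Social: 0.1 × 0.095 = 0.0095
  Personal: 0.74 × 0.08 = 0.0592
  Alerts: 0.16 × 0.004 = 0.00064
Sum = 0.06934.
P(Personal | evidence) = 0.0592 / 0.06934 ≈ 0.854.

0.854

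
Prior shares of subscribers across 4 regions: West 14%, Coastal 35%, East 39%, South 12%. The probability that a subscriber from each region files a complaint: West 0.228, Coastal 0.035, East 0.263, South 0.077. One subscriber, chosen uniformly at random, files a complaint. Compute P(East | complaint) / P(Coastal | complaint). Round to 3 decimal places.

Unnormalized posteriors (prior × likelihood):
  West: 0.14 × 0.228 = 0.03192
  Coastal: 0.35 × 0.035 = 0.01225
  East: 0.39 × 0.263 = 0.10257
  South: 0.12 × 0.077 = 0.00924
Normalizing constant = 0.15598.
The ratio is 0.10257 / 0.01225 (the normalizer cancels) = 8.373.

8.373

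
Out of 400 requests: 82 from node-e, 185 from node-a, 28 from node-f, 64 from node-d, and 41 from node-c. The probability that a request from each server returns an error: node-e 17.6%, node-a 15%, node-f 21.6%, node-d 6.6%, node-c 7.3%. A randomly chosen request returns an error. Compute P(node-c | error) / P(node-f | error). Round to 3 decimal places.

0.495

Compute prior × likelihood for every hypothesis:
  node-e: 0.205 × 0.176 = 0.03608
  node-a: 0.4625 × 0.15 = 0.069375
  node-f: 0.07 × 0.216 = 0.01512
  node-d: 0.16 × 0.066 = 0.01056
  node-c: 0.1025 × 0.073 = 0.0074825
Sum = 0.1386175.
The ratio is 0.0074825 / 0.01512 (the normalizer cancels) = 0.495.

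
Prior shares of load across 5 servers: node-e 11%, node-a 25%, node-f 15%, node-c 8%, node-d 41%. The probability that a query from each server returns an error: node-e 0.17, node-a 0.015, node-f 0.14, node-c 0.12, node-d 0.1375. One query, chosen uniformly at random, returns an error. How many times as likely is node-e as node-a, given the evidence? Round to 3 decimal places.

4.987

Unnormalized posteriors (prior × likelihood):
  node-e: 0.11 × 0.17 = 0.0187
  node-a: 0.25 × 0.015 = 0.00375
  node-f: 0.15 × 0.14 = 0.021
  node-c: 0.08 × 0.12 = 0.0096
  node-d: 0.41 × 0.1375 = 0.056375
Sum = 0.109425.
The ratio is 0.0187 / 0.00375 (the normalizer cancels) = 4.987.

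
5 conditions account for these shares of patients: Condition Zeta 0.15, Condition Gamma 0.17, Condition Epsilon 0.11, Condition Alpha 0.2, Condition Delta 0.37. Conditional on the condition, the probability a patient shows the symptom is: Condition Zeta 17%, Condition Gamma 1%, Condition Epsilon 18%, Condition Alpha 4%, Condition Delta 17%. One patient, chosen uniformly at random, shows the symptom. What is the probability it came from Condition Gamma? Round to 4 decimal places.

Compute prior × likelihood for every hypothesis:
  Condition Zeta: 0.15 × 0.17 = 0.0255
  Condition Gamma: 0.17 × 0.01 = 0.0017
  Condition Epsilon: 0.11 × 0.18 = 0.0198
  Condition Alpha: 0.2 × 0.04 = 0.008
  Condition Delta: 0.37 × 0.17 = 0.0629
Normalizing constant = 0.1179.
P(Condition Gamma | evidence) = 0.0017 / 0.1179 ≈ 0.0144.

0.0144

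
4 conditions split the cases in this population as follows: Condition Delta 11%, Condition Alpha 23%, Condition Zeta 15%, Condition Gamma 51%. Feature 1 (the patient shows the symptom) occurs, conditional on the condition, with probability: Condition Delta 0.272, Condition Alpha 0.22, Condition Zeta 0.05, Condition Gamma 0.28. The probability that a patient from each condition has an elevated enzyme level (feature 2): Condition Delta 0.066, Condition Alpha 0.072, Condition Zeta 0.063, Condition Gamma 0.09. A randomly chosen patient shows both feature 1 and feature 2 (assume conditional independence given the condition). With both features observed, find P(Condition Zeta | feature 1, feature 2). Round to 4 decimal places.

0.0249

Prior × likelihood for each hypothesis:
  Condition Delta: 0.11 × 0.272 × 0.066 = 0.00197472
  Condition Alpha: 0.23 × 0.22 × 0.072 = 0.0036432
  Condition Zeta: 0.15 × 0.05 × 0.063 = 0.0004725
  Condition Gamma: 0.51 × 0.28 × 0.09 = 0.012852
Normalizing constant = 0.01894242.
P(Condition Zeta | evidence) = 0.0004725 / 0.01894242 ≈ 0.0249.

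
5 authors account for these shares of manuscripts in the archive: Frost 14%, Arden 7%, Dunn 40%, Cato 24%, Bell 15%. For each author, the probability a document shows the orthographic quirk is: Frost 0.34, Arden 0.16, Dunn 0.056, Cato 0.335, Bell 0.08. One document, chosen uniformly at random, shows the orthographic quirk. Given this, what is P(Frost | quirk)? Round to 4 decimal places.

Compute prior × likelihood for every hypothesis:
  Frost: 0.14 × 0.34 = 0.0476
  Arden: 0.07 × 0.16 = 0.0112
  Dunn: 0.4 × 0.056 = 0.0224
  Cato: 0.24 × 0.335 = 0.0804
  Bell: 0.15 × 0.08 = 0.012
Normalizing constant = 0.1736.
P(Frost | evidence) = 0.0476 / 0.1736 ≈ 0.2742.

0.2742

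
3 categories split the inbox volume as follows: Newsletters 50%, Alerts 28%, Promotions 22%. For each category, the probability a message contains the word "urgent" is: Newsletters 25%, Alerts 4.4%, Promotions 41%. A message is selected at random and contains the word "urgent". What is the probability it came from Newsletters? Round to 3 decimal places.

0.549

Unnormalized posteriors (prior × likelihood):
  Newsletters: 0.5 × 0.25 = 0.125
  Alerts: 0.28 × 0.044 = 0.01232
  Promotions: 0.22 × 0.41 = 0.0902
Total = 0.22752.
P(Newsletters | evidence) = 0.125 / 0.22752 ≈ 0.549.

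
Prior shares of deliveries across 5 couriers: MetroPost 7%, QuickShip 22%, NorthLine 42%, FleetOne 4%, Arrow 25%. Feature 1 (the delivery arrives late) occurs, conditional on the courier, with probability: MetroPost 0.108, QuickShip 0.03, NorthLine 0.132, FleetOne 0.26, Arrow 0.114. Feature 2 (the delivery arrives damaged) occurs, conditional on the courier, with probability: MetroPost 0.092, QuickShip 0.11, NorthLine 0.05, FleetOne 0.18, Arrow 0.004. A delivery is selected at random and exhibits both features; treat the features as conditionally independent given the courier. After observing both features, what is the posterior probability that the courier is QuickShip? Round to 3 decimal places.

0.117

Unnormalized posteriors (prior × likelihood):
  MetroPost: 0.07 × 0.108 × 0.092 = 0.00069552
  QuickShip: 0.22 × 0.03 × 0.11 = 0.000726
  NorthLine: 0.42 × 0.132 × 0.05 = 0.002772
  FleetOne: 0.04 × 0.26 × 0.18 = 0.001872
  Arrow: 0.25 × 0.114 × 0.004 = 0.000114
Sum = 0.00617952.
P(QuickShip | evidence) = 0.000726 / 0.00617952 ≈ 0.117.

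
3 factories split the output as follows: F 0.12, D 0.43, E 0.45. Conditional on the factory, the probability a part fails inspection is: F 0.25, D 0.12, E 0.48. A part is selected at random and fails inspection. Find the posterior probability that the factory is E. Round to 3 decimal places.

0.726

Compute prior × likelihood for every hypothesis:
  F: 0.12 × 0.25 = 0.03
  D: 0.43 × 0.12 = 0.0516
  E: 0.45 × 0.48 = 0.216
Sum = 0.2976.
P(E | evidence) = 0.216 / 0.2976 ≈ 0.726.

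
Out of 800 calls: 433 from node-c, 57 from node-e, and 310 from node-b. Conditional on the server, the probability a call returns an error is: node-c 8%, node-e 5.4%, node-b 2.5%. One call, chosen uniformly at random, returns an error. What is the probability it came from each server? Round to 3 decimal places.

node-c 0.762, node-e 0.068, node-b 0.170

By Bayes' rule, posterior ∝ prior × likelihood:
  node-c: 0.54125 × 0.08 = 0.0433
  node-e: 0.07125 × 0.054 = 0.0038475
  node-b: 0.3875 × 0.025 = 0.0096875
Total = 0.056835.
P(node-c | error) = 0.0433/0.056835 ≈ 0.762
P(node-e | error) = 0.0038475/0.056835 ≈ 0.068
P(node-b | error) = 0.0096875/0.056835 ≈ 0.170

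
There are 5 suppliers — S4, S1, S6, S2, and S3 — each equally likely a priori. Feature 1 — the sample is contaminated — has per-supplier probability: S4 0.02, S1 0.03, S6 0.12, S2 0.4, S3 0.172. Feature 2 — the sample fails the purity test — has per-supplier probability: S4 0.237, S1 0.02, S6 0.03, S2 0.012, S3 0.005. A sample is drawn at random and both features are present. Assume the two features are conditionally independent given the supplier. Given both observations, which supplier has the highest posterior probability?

S2

Since the prior is uniform, the posterior is proportional to the likelihood:
  S4: 0.02 × 0.237 = 0.00474
  S1: 0.03 × 0.02 = 0.0006
  S6: 0.12 × 0.03 = 0.0036
  S2: 0.4 × 0.012 = 0.0048
  S3: 0.172 × 0.005 = 0.00086
Total = 0.0146.
Largest term belongs to S2, so S2 is most probable.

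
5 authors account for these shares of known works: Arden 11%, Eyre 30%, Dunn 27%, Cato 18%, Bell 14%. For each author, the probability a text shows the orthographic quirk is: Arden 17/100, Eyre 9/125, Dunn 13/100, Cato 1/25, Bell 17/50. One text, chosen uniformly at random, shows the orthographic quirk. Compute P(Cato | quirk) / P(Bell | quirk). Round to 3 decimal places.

0.151

Unnormalized posteriors (prior × likelihood):
  Arden: 0.11 × 0.17 = 0.0187
  Eyre: 0.3 × 0.072 = 0.0216
  Dunn: 0.27 × 0.13 = 0.0351
  Cato: 0.18 × 0.04 = 0.0072
  Bell: 0.14 × 0.34 = 0.0476
Total = 0.1302.
The ratio is 0.0072 / 0.0476 (the normalizer cancels) = 0.151.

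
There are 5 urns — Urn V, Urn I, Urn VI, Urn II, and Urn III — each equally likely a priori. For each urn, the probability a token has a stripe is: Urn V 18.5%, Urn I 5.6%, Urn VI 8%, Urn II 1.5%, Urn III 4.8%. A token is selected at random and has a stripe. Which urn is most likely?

Urn V

Since the prior is uniform, the posterior is proportional to the likelihood:
  Urn V: 0.185
  Urn I: 0.056
  Urn VI: 0.08
  Urn II: 0.015
  Urn III: 0.048
Sum = 0.384.
Largest term belongs to Urn V, so Urn V is most probable.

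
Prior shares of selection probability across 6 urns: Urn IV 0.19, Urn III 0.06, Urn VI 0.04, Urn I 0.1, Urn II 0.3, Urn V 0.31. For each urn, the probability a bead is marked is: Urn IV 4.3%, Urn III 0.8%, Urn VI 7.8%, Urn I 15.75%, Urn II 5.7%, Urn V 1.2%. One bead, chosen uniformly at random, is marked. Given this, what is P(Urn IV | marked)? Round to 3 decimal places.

Prior × likelihood for each hypothesis:
  Urn IV: 0.19 × 0.043 = 0.00817
  Urn III: 0.06 × 0.008 = 0.00048
  Urn VI: 0.04 × 0.078 = 0.00312
  Urn I: 0.1 × 0.1575 = 0.01575
  Urn II: 0.3 × 0.057 = 0.0171
  Urn V: 0.31 × 0.012 = 0.00372
Total = 0.04834.
P(Urn IV | evidence) = 0.00817 / 0.04834 ≈ 0.169.

0.169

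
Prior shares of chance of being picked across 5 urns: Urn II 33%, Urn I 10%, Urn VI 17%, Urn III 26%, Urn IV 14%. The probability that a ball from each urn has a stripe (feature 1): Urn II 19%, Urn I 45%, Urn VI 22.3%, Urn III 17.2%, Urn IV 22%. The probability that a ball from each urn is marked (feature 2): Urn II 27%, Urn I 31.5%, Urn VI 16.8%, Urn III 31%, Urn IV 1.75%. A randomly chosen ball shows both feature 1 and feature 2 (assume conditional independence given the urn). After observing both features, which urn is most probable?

Prior × likelihood for each hypothesis:
  Urn II: 0.33 × 0.19 × 0.27 = 0.016929
  Urn I: 0.1 × 0.45 × 0.315 = 0.014175
  Urn VI: 0.17 × 0.223 × 0.168 = 0.00636888
  Urn III: 0.26 × 0.172 × 0.31 = 0.0138632
  Urn IV: 0.14 × 0.22 × 0.0175 = 0.000539
Sum = 0.05187508.
Largest term belongs to Urn II, so Urn II is most probable.

Urn II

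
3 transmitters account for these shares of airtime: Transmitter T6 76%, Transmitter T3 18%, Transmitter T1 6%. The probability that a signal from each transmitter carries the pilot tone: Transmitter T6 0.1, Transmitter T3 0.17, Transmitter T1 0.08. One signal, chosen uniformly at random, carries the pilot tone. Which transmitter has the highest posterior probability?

By Bayes' rule, posterior ∝ prior × likelihood:
  Transmitter T6: 0.76 × 0.1 = 0.076
  Transmitter T3: 0.18 × 0.17 = 0.0306
  Transmitter T1: 0.06 × 0.08 = 0.0048
Total = 0.1114.
Largest term belongs to Transmitter T6, so Transmitter T6 is most probable.

Transmitter T6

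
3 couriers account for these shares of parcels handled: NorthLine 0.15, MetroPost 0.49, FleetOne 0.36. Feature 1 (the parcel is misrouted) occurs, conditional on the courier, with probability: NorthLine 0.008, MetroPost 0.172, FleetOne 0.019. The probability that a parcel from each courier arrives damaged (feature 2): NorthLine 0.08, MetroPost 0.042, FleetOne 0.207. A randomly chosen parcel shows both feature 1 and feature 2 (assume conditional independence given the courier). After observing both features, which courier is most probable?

MetroPost

Prior × likelihood for each hypothesis:
  NorthLine: 0.15 × 0.008 × 0.08 = 0.000096
  MetroPost: 0.49 × 0.172 × 0.042 = 0.00353976
  FleetOne: 0.36 × 0.019 × 0.207 = 0.00141588
Sum = 0.00505164.
Largest term belongs to MetroPost, so MetroPost is most probable.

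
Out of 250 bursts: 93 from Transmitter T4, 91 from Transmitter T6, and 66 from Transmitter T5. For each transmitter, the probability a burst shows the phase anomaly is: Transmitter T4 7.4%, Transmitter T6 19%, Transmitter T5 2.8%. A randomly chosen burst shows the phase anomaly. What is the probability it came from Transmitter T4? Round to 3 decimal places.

0.264

Compute prior × likelihood for every hypothesis:
  Transmitter T4: 0.372 × 0.074 = 0.027528
  Transmitter T6: 0.364 × 0.19 = 0.06916
  Transmitter T5: 0.264 × 0.028 = 0.007392
Total = 0.10408.
P(Transmitter T4 | evidence) = 0.027528 / 0.10408 ≈ 0.264.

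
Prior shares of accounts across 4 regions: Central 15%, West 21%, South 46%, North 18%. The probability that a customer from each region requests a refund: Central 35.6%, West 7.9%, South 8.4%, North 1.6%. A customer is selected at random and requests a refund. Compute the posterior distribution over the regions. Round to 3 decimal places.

Compute prior × likelihood for every hypothesis:
  Central: 0.15 × 0.356 = 0.0534
  West: 0.21 × 0.079 = 0.01659
  South: 0.46 × 0.084 = 0.03864
  North: 0.18 × 0.016 = 0.00288
Sum = 0.11151.
P(Central | refund) = 0.0534/0.11151 ≈ 0.479
P(West | refund) = 0.01659/0.11151 ≈ 0.149
P(South | refund) = 0.03864/0.11151 ≈ 0.347
P(North | refund) = 0.00288/0.11151 ≈ 0.026

Central 0.479, West 0.149, South 0.347, North 0.026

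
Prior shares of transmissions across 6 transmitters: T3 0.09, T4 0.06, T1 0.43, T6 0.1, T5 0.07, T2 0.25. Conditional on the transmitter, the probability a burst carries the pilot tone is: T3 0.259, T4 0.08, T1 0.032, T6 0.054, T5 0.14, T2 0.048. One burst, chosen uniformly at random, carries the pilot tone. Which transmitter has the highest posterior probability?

Prior × likelihood for each hypothesis:
  T3: 0.09 × 0.259 = 0.02331
  T4: 0.06 × 0.08 = 0.0048
  T1: 0.43 × 0.032 = 0.01376
  T6: 0.1 × 0.054 = 0.0054
  T5: 0.07 × 0.14 = 0.0098
  T2: 0.25 × 0.048 = 0.012
Normalizing constant = 0.06907.
Largest term belongs to T3, so T3 is most probable.

T3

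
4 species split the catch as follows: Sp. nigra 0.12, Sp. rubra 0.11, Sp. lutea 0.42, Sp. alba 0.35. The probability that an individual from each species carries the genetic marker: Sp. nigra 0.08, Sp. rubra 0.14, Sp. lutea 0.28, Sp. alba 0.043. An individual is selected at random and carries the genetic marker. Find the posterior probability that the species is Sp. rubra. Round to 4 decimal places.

0.0977

By Bayes' rule, posterior ∝ prior × likelihood:
  Sp. nigra: 0.12 × 0.08 = 0.0096
  Sp. rubra: 0.11 × 0.14 = 0.0154
  Sp. lutea: 0.42 × 0.28 = 0.1176
  Sp. alba: 0.35 × 0.043 = 0.01505
Total = 0.15765.
P(Sp. rubra | evidence) = 0.0154 / 0.15765 ≈ 0.0977.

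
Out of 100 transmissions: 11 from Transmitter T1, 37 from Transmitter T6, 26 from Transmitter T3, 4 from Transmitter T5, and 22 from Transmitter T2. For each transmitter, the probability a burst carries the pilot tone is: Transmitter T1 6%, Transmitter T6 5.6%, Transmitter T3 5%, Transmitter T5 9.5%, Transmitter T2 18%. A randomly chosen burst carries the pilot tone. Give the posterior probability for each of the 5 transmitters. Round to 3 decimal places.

Unnormalized posteriors (prior × likelihood):
  Transmitter T1: 0.11 × 0.06 = 0.0066
  Transmitter T6: 0.37 × 0.056 = 0.02072
  Transmitter T3: 0.26 × 0.05 = 0.013
  Transmitter T5: 0.04 × 0.095 = 0.0038
  Transmitter T2: 0.22 × 0.18 = 0.0396
Sum = 0.08372.
P(Transmitter T1 | pilot) = 0.0066/0.08372 ≈ 0.079
P(Transmitter T6 | pilot) = 0.02072/0.08372 ≈ 0.247
P(Transmitter T3 | pilot) = 0.013/0.08372 ≈ 0.155
P(Transmitter T5 | pilot) = 0.0038/0.08372 ≈ 0.045
P(Transmitter T2 | pilot) = 0.0396/0.08372 ≈ 0.473

Transmitter T1 0.079, Transmitter T6 0.247, Transmitter T3 0.155, Transmitter T5 0.045, Transmitter T2 0.473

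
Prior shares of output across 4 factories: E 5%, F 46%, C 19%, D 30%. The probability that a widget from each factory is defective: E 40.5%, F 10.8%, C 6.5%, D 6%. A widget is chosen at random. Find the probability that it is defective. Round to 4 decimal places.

By Bayes' rule, posterior ∝ prior × likelihood:
  E: 0.05 × 0.405 = 0.02025
  F: 0.46 × 0.108 = 0.04968
  C: 0.19 × 0.065 = 0.01235
  D: 0.3 × 0.06 = 0.018
P(defective) = 0.02025 + 0.04968 + 0.01235 + 0.018 = 0.10028 → 0.1003.

0.1003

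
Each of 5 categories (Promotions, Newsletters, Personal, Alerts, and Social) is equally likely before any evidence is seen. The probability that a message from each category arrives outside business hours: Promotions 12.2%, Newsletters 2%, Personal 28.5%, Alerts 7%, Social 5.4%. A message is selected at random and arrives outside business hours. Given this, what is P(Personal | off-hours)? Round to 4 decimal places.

With a uniform prior (1/5 each), posterior ∝ likelihood:
  Promotions: 0.122
  Newsletters: 0.02
  Personal: 0.285
  Alerts: 0.07
  Social: 0.054
Normalizing constant = 0.551.
P(Personal | evidence) = 0.285 / 0.551 ≈ 0.5172.

0.5172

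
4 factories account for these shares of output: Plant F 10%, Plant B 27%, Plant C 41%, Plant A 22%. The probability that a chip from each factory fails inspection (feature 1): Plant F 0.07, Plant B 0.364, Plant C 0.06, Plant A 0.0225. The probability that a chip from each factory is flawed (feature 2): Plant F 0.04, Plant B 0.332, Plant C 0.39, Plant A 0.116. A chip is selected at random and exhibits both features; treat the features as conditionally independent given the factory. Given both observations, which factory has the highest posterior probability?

Compute prior × likelihood for every hypothesis:
  Plant F: 0.1 × 0.07 × 0.04 = 0.00028
  Plant B: 0.27 × 0.364 × 0.332 = 0.03262896
  Plant C: 0.41 × 0.06 × 0.39 = 0.009594
  Plant A: 0.22 × 0.0225 × 0.116 = 0.0005742
Total = 0.04307716.
Largest term belongs to Plant B, so Plant B is most probable.

Plant B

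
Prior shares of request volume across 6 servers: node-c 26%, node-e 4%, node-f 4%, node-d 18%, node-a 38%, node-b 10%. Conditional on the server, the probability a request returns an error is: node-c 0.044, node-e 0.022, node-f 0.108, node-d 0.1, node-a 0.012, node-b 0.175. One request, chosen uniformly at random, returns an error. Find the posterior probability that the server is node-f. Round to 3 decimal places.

0.076

Unnormalized posteriors (prior × likelihood):
  node-c: 0.26 × 0.044 = 0.01144
  node-e: 0.04 × 0.022 = 0.00088
  node-f: 0.04 × 0.108 = 0.00432
  node-d: 0.18 × 0.1 = 0.018
  node-a: 0.38 × 0.012 = 0.00456
  node-b: 0.1 × 0.175 = 0.0175
Normalizing constant = 0.0567.
P(node-f | evidence) = 0.00432 / 0.0567 ≈ 0.076.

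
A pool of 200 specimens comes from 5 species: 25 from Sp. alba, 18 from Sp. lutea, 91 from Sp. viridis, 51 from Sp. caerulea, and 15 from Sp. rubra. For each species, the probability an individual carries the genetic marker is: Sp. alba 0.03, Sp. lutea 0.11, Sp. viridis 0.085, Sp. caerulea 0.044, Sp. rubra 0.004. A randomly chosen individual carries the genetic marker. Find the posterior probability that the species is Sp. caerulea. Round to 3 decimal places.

0.176

By Bayes' rule, posterior ∝ prior × likelihood:
  Sp. alba: 0.125 × 0.03 = 0.00375
  Sp. lutea: 0.09 × 0.11 = 0.0099
  Sp. viridis: 0.455 × 0.085 = 0.038675
  Sp. caerulea: 0.255 × 0.044 = 0.01122
  Sp. rubra: 0.075 × 0.004 = 0.0003
Total = 0.063845.
P(Sp. caerulea | evidence) = 0.01122 / 0.063845 ≈ 0.176.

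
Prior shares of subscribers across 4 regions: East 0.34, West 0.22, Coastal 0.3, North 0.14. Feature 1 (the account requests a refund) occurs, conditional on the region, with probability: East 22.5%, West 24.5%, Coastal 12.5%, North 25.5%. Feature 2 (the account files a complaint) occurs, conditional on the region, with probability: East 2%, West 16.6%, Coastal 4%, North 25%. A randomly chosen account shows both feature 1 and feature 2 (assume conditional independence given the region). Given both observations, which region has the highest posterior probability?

West

By Bayes' rule, posterior ∝ prior × likelihood:
  East: 0.34 × 0.225 × 0.02 = 0.00153
  West: 0.22 × 0.245 × 0.166 = 0.0089474
  Coastal: 0.3 × 0.125 × 0.04 = 0.0015
  North: 0.14 × 0.255 × 0.25 = 0.008925
Normalizing constant = 0.0209024.
Largest term belongs to West, so West is most probable.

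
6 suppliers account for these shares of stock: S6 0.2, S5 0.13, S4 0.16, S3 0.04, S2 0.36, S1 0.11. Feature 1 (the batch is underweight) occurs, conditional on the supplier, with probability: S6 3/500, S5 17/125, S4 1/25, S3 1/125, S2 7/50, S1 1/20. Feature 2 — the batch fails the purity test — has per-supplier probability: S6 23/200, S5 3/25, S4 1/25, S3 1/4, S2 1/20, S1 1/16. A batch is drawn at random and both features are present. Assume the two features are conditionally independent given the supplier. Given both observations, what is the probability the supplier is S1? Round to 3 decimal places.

0.063

Unnormalized posteriors (prior × likelihood):
  S6: 0.2 × 0.006 × 0.115 = 0.000138
  S5: 0.13 × 0.136 × 0.12 = 0.0021216
  S4: 0.16 × 0.04 × 0.04 = 0.000256
  S3: 0.04 × 0.008 × 0.25 = 0.00008
  S2: 0.36 × 0.14 × 0.05 = 0.00252
  S1: 0.11 × 0.05 × 0.0625 = 0.00034375
Sum = 0.00545935.
P(S1 | evidence) = 0.00034375 / 0.00545935 ≈ 0.063.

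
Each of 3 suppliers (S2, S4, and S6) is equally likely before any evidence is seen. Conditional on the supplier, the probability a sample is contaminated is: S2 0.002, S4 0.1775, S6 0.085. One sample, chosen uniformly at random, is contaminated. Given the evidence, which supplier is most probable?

S4

With a uniform prior (1/3 each), posterior ∝ likelihood:
  S2: 0.002
  S4: 0.1775
  S6: 0.085
Total = 0.2645.
Largest term belongs to S4, so S4 is most probable.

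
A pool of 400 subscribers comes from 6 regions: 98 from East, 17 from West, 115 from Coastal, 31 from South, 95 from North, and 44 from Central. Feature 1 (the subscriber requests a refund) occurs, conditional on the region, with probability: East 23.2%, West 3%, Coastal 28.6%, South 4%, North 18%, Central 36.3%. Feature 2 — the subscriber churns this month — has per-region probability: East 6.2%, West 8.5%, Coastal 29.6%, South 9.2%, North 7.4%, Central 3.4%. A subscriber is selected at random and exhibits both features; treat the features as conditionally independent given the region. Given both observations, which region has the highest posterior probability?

Prior × likelihood for each hypothesis:
  East: 0.245 × 0.232 × 0.062 = 0.00352408
  West: 0.0425 × 0.03 × 0.085 = 0.000108375
  Coastal: 0.2875 × 0.286 × 0.296 = 0.0243386
  South: 0.0775 × 0.04 × 0.092 = 0.0002852
  North: 0.2375 × 0.18 × 0.074 = 0.0031635
  Central: 0.11 × 0.363 × 0.034 = 0.00135762
Normalizing constant = 0.032777375.
Largest term belongs to Coastal, so Coastal is most probable.

Coastal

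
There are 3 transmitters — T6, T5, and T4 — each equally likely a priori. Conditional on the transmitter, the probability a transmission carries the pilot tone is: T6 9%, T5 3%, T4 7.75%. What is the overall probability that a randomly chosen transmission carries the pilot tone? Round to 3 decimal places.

0.066

With a uniform prior (1/3 each), posterior ∝ likelihood:
  T6: 0.09
  T5: 0.03
  T4: 0.0775
P(pilot) = (1/3) × (0.09 + 0.03 + 0.0775) = 0.1975/3 ≈ 0.066.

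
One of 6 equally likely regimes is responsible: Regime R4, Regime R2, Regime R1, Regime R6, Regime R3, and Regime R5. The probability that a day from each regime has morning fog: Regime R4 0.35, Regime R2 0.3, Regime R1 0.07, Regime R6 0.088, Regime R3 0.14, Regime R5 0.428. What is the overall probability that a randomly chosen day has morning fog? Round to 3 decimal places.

0.229

With a uniform prior (1/6 each), posterior ∝ likelihood:
  Regime R4: 0.35
  Regime R2: 0.3
  Regime R1: 0.07
  Regime R6: 0.088
  Regime R3: 0.14
  Regime R5: 0.428
P(fog) = (1/6) × (0.35 + 0.3 + 0.07 + 0.088 + 0.14 + 0.428) = 1.376/6 ≈ 0.229.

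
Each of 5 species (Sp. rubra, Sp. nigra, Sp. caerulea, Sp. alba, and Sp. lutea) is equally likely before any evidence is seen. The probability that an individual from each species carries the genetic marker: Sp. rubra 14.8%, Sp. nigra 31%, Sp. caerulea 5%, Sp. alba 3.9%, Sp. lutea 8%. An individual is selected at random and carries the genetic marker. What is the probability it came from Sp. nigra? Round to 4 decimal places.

0.4944

With a uniform prior (1/5 each), posterior ∝ likelihood:
  Sp. rubra: 0.148
  Sp. nigra: 0.31
  Sp. caerulea: 0.05
  Sp. alba: 0.039
  Sp. lutea: 0.08
Normalizing constant = 0.627.
P(Sp. nigra | evidence) = 0.31 / 0.627 ≈ 0.4944.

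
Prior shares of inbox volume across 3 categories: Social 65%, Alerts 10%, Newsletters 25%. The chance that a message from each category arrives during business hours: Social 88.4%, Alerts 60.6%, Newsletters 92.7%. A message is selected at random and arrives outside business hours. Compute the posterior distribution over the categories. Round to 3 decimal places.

Taking complements, P(off-hours | each) = Social 0.116, Alerts 0.394, Newsletters 0.073.
Compute prior × likelihood for every hypothesis:
  Social: 0.65 × 0.116 = 0.0754
  Alerts: 0.1 × 0.394 = 0.0394
  Newsletters: 0.25 × 0.073 = 0.01825
Total = 0.13305.
P(Social | off-hours) = 0.0754/0.13305 ≈ 0.567
P(Alerts | off-hours) = 0.0394/0.13305 ≈ 0.296
P(Newsletters | off-hours) = 0.01825/0.13305 ≈ 0.137
(Check: 0.567+0.296+0.137 = 1.000.)

Social 0.567, Alerts 0.296, Newsletters 0.137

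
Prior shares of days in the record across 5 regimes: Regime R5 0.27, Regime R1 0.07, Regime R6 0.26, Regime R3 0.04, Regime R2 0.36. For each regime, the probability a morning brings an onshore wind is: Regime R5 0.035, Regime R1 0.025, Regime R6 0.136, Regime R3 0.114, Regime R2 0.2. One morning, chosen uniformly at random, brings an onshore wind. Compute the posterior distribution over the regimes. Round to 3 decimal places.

Unnormalized posteriors (prior × likelihood):
  Regime R5: 0.27 × 0.035 = 0.00945
  Regime R1: 0.07 × 0.025 = 0.00175
  Regime R6: 0.26 × 0.136 = 0.03536
  Regime R3: 0.04 × 0.114 = 0.00456
  Regime R2: 0.36 × 0.2 = 0.072
Sum = 0.12312.
P(Regime R5 | onshore) = 0.00945/0.12312 ≈ 0.077
P(Regime R1 | onshore) = 0.00175/0.12312 ≈ 0.014
P(Regime R6 | onshore) = 0.03536/0.12312 ≈ 0.287
P(Regime R3 | onshore) = 0.00456/0.12312 ≈ 0.037
P(Regime R2 | onshore) = 0.072/0.12312 ≈ 0.585

Regime R5 0.077, Regime R1 0.014, Regime R6 0.287, Regime R3 0.037, Regime R2 0.585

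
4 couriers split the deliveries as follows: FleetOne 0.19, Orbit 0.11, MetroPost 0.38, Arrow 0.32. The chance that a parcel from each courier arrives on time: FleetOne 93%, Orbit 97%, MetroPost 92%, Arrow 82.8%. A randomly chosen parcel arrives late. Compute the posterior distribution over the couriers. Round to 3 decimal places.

Taking complements, P(late | each) = FleetOne 0.07, Orbit 0.03, MetroPost 0.08, Arrow 0.172.
Compute prior × likelihood for every hypothesis:
  FleetOne: 0.19 × 0.07 = 0.0133
  Orbit: 0.11 × 0.03 = 0.0033
  MetroPost: 0.38 × 0.08 = 0.0304
  Arrow: 0.32 × 0.172 = 0.05504
Sum = 0.10204.
P(FleetOne | late) = 0.0133/0.10204 ≈ 0.130
P(Orbit | late) = 0.0033/0.10204 ≈ 0.032
P(MetroPost | late) = 0.0304/0.10204 ≈ 0.298
P(Arrow | late) = 0.05504/0.10204 ≈ 0.539
(Check: 0.130+0.032+0.298+0.539 = 0.999.)

FleetOne 0.130, Orbit 0.032, MetroPost 0.298, Arrow 0.539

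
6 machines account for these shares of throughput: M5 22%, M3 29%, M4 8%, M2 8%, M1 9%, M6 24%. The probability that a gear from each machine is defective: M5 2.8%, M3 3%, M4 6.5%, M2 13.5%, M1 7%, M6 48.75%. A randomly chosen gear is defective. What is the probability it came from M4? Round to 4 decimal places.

Compute prior × likelihood for every hypothesis:
  M5: 0.22 × 0.028 = 0.00616
  M3: 0.29 × 0.03 = 0.0087
  M4: 0.08 × 0.065 = 0.0052
  M2: 0.08 × 0.135 = 0.0108
  M1: 0.09 × 0.07 = 0.0063
  M6: 0.24 × 0.4875 = 0.117
Total = 0.15416.
P(M4 | evidence) = 0.0052 / 0.15416 ≈ 0.0337.

0.0337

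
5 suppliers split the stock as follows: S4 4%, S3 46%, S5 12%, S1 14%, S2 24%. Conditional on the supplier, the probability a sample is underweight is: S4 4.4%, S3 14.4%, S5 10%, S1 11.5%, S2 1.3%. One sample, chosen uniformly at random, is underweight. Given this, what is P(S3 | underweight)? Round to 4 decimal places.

Compute prior × likelihood for every hypothesis:
  S4: 0.04 × 0.044 = 0.00176
  S3: 0.46 × 0.144 = 0.06624
  S5: 0.12 × 0.1 = 0.012
  S1: 0.14 × 0.115 = 0.0161
  S2: 0.24 × 0.013 = 0.00312
Sum = 0.09922.
P(S3 | evidence) = 0.06624 / 0.09922 ≈ 0.6676.

0.6676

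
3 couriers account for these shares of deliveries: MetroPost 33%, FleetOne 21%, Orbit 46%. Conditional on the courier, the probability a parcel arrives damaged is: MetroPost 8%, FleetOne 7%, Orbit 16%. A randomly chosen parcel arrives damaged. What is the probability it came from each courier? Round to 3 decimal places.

MetroPost 0.230, FleetOne 0.128, Orbit 0.642

Unnormalized posteriors (prior × likelihood):
  MetroPost: 0.33 × 0.08 = 0.0264
  FleetOne: 0.21 × 0.07 = 0.0147
  Orbit: 0.46 × 0.16 = 0.0736
Normalizing constant = 0.1147.
P(MetroPost | damaged) = 0.0264/0.1147 ≈ 0.230
P(FleetOne | damaged) = 0.0147/0.1147 ≈ 0.128
P(Orbit | damaged) = 0.0736/0.1147 ≈ 0.642
(Check: 0.230+0.128+0.642 = 1.000.)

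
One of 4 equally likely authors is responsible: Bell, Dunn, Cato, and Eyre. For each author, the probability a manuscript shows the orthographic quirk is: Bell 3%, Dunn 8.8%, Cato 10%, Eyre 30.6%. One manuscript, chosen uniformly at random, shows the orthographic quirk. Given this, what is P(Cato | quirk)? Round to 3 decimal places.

With a uniform prior (1/4 each), posterior ∝ likelihood:
  Bell: 0.03
  Dunn: 0.088
  Cato: 0.1
  Eyre: 0.306
Sum = 0.524.
P(Cato | evidence) = 0.1 / 0.524 ≈ 0.191.

0.191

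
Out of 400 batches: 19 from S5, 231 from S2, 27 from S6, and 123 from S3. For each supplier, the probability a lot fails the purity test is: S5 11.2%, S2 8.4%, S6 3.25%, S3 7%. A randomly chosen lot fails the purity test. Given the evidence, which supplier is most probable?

Compute prior × likelihood for every hypothesis:
  S5: 0.0475 × 0.112 = 0.00532
  S2: 0.5775 × 0.084 = 0.04851
  S6: 0.0675 × 0.0325 = 0.00219375
  S3: 0.3075 × 0.07 = 0.021525
Sum = 0.07754875.
Largest term belongs to S2, so S2 is most probable.

S2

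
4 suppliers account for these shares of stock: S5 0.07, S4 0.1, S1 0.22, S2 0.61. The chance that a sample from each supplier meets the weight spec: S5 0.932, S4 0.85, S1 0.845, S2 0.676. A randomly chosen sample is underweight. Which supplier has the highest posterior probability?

Taking complements, P(underweight | each) = S5 0.068, S4 0.15, S1 0.155, S2 0.324.
Compute prior × likelihood for every hypothesis:
  S5: 0.07 × 0.068 = 0.00476
  S4: 0.1 × 0.15 = 0.015
  S1: 0.22 × 0.155 = 0.0341
  S2: 0.61 × 0.324 = 0.19764
Normalizing constant = 0.2515.
Largest term belongs to S2, so S2 is most probable.

S2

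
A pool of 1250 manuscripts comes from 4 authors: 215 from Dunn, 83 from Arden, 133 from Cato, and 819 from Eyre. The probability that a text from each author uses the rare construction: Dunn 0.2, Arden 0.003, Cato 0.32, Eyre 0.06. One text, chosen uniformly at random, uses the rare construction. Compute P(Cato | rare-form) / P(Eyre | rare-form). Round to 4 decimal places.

0.8661

Unnormalized posteriors (prior × likelihood):
  Dunn: 0.172 × 0.2 = 0.0344
  Arden: 0.0664 × 0.003 = 0.0001992
  Cato: 0.1064 × 0.32 = 0.034048
  Eyre: 0.6552 × 0.06 = 0.039312
Sum = 0.1079592.
The ratio is 0.034048 / 0.039312 (the normalizer cancels) = 0.8661.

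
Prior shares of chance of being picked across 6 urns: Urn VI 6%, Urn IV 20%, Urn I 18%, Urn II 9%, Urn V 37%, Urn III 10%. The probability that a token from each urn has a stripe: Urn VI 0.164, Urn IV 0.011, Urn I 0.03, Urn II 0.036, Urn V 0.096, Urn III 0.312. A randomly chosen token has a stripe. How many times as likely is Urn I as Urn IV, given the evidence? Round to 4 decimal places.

Unnormalized posteriors (prior × likelihood):
  Urn VI: 0.06 × 0.164 = 0.00984
  Urn IV: 0.2 × 0.011 = 0.0022
  Urn I: 0.18 × 0.03 = 0.0054
  Urn II: 0.09 × 0.036 = 0.00324
  Urn V: 0.37 × 0.096 = 0.03552
  Urn III: 0.1 × 0.312 = 0.0312
Sum = 0.0874.
The ratio is 0.0054 / 0.0022 (the normalizer cancels) = 2.4545.

2.4545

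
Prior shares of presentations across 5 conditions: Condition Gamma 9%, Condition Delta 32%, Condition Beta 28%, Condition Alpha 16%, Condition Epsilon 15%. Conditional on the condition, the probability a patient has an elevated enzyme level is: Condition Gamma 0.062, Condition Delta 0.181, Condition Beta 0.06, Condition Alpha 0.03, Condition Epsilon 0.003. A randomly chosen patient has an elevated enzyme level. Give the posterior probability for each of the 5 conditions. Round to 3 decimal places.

Condition Gamma 0.065, Condition Delta 0.677, Condition Beta 0.196, Condition Alpha 0.056, Condition Epsilon 0.005

Compute prior × likelihood for every hypothesis:
  Condition Gamma: 0.09 × 0.062 = 0.00558
  Condition Delta: 0.32 × 0.181 = 0.05792
  Condition Beta: 0.28 × 0.06 = 0.0168
  Condition Alpha: 0.16 × 0.03 = 0.0048
  Condition Epsilon: 0.15 × 0.003 = 0.00045
Sum = 0.08555.
P(Condition Gamma | elevated) = 0.00558/0.08555 ≈ 0.065
P(Condition Delta | elevated) = 0.05792/0.08555 ≈ 0.677
P(Condition Beta | elevated) = 0.0168/0.08555 ≈ 0.196
P(Condition Alpha | elevated) = 0.0048/0.08555 ≈ 0.056
P(Condition Epsilon | elevated) = 0.00045/0.08555 ≈ 0.005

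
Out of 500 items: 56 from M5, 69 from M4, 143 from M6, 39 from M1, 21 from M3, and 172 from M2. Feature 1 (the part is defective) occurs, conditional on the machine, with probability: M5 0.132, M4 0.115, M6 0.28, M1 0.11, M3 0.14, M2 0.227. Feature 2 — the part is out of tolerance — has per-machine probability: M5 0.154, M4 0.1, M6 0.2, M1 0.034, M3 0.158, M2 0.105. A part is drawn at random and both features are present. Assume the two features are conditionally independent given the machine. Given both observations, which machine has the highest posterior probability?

M6

Unnormalized posteriors (prior × likelihood):
  M5: 0.112 × 0.132 × 0.154 = 0.002276736
  M4: 0.138 × 0.115 × 0.1 = 0.001587
  M6: 0.286 × 0.28 × 0.2 = 0.016016
  M1: 0.078 × 0.11 × 0.034 = 0.00029172
  M3: 0.042 × 0.14 × 0.158 = 0.00092904
  M2: 0.344 × 0.227 × 0.105 = 0.00819924
Total = 0.029299736.
Largest term belongs to M6, so M6 is most probable.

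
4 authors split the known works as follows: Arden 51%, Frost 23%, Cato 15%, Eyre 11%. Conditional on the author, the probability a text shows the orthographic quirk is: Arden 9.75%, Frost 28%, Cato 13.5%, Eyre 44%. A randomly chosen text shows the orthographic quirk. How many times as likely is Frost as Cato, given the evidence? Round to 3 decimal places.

3.180

Unnormalized posteriors (prior × likelihood):
  Arden: 0.51 × 0.0975 = 0.049725
  Frost: 0.23 × 0.28 = 0.0644
  Cato: 0.15 × 0.135 = 0.02025
  Eyre: 0.11 × 0.44 = 0.0484
Sum = 0.182775.
The ratio is 0.0644 / 0.02025 (the normalizer cancels) = 3.180.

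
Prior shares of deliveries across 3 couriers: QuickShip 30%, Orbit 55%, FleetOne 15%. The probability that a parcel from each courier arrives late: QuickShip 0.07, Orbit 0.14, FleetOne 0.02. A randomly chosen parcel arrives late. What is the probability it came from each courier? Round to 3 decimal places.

Prior × likelihood for each hypothesis:
  QuickShip: 0.3 × 0.07 = 0.021
  Orbit: 0.55 × 0.14 = 0.077
  FleetOne: 0.15 × 0.02 = 0.003
Total = 0.101.
P(QuickShip | late) = 0.021/0.101 ≈ 0.208
P(Orbit | late) = 0.077/0.101 ≈ 0.762
P(FleetOne | late) = 0.003/0.101 ≈ 0.030
(Check: 0.208+0.762+0.030 = 1.000.)

QuickShip 0.208, Orbit 0.762, FleetOne 0.030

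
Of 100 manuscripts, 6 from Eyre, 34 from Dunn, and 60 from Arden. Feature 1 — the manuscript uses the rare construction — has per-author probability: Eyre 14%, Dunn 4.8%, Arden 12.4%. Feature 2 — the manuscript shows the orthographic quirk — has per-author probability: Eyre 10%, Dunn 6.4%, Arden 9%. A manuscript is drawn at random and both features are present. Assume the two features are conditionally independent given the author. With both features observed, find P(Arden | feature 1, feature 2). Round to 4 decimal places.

Unnormalized posteriors (prior × likelihood):
  Eyre: 0.06 × 0.14 × 0.1 = 0.00084
  Dunn: 0.34 × 0.048 × 0.064 = 0.00104448
  Arden: 0.6 × 0.124 × 0.09 = 0.006696
Sum = 0.00858048.
P(Arden | evidence) = 0.006696 / 0.00858048 ≈ 0.7804.

0.7804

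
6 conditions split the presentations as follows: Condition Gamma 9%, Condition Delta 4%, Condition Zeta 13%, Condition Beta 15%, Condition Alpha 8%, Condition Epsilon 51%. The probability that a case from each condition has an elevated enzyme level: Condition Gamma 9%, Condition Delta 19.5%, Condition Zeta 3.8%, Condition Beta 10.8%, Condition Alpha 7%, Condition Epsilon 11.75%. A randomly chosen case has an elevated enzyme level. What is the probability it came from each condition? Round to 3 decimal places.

Condition Gamma 0.079, Condition Delta 0.076, Condition Zeta 0.048, Condition Beta 0.158, Condition Alpha 0.055, Condition Epsilon 0.584

By Bayes' rule, posterior ∝ prior × likelihood:
  Condition Gamma: 0.09 × 0.09 = 0.0081
  Condition Delta: 0.04 × 0.195 = 0.0078
  Condition Zeta: 0.13 × 0.038 = 0.00494
  Condition Beta: 0.15 × 0.108 = 0.0162
  Condition Alpha: 0.08 × 0.07 = 0.0056
  Condition Epsilon: 0.51 × 0.1175 = 0.059925
Total = 0.102565.
P(Condition Gamma | elevated) = 0.0081/0.102565 ≈ 0.079
P(Condition Delta | elevated) = 0.0078/0.102565 ≈ 0.076
P(Condition Zeta | elevated) = 0.00494/0.102565 ≈ 0.048
P(Condition Beta | elevated) = 0.0162/0.102565 ≈ 0.158
P(Condition Alpha | elevated) = 0.0056/0.102565 ≈ 0.055
P(Condition Epsilon | elevated) = 0.059925/0.102565 ≈ 0.584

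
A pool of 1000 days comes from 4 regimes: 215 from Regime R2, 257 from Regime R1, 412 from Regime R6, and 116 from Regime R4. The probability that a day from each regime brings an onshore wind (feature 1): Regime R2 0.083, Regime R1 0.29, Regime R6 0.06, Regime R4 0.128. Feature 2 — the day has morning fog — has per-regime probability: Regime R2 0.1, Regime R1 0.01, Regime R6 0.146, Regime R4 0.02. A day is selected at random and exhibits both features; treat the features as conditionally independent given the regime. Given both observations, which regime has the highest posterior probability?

Regime R6

Compute prior × likelihood for every hypothesis:
  Regime R2: 0.215 × 0.083 × 0.1 = 0.0017845
  Regime R1: 0.257 × 0.29 × 0.01 = 0.0007453
  Regime R6: 0.412 × 0.06 × 0.146 = 0.00360912
  Regime R4: 0.116 × 0.128 × 0.02 = 0.00029696
Normalizing constant = 0.00643588.
Largest term belongs to Regime R6, so Regime R6 is most probable.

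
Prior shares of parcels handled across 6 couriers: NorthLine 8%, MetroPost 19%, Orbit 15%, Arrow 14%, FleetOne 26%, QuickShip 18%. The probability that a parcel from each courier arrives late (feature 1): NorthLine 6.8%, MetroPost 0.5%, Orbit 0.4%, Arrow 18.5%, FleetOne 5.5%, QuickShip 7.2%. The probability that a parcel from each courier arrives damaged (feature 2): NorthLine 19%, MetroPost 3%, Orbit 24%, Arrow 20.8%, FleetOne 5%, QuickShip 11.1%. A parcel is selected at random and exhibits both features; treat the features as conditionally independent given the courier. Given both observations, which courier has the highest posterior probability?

Unnormalized posteriors (prior × likelihood):
  NorthLine: 0.08 × 0.068 × 0.19 = 0.0010336
  MetroPost: 0.19 × 0.005 × 0.03 = 0.0000285
  Orbit: 0.15 × 0.004 × 0.24 = 0.000144
  Arrow: 0.14 × 0.185 × 0.208 = 0.0053872
  FleetOne: 0.26 × 0.055 × 0.05 = 0.000715
  QuickShip: 0.18 × 0.072 × 0.111 = 0.00143856
Total = 0.00874686.
Largest term belongs to Arrow, so Arrow is most probable.

Arrow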